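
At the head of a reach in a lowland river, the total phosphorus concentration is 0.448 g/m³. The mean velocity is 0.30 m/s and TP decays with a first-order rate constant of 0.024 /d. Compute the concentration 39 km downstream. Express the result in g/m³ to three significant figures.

Travel time t = 39 km / 0.30 m/s = 3.9e+04/0.30 = 1.3e+05 s = 1.505 d.
First-order decay: C = 0.448·exp(−0.024·1.505) = 0.448·0.9645 = 0.4321 g/m³.

0.432 g/m³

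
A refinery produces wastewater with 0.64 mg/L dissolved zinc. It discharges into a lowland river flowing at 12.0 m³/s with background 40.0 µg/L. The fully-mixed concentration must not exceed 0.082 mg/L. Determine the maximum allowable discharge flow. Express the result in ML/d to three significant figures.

78.0 ML/d

40.0 µg/L = 0.04 mg/L.
Mass balance at complete mixing: C_std·(Q_w + Q_r) = Q_w·C_e + Q_r·C_b.
Rearranging, Q_w = Q_r·(C_std − C_b)/(C_e − C_std) = 12.0·(0.082 − 0.04) / (0.64 − 0.082) = 0.9032 m³/s.
= 78.04 ML/d.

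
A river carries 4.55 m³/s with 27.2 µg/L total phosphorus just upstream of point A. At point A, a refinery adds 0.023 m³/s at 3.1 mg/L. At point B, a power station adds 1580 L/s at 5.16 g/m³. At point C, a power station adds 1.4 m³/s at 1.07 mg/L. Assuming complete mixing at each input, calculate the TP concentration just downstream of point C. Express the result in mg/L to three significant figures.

27.2 µg/L = 0.0272 mg/L.
After input A: C = (4.55·0.0272 + 0.023·3.1) / 4.573 = 0.04265 mg/L.
1580 L/s = 1.58 m³/s.
After input B: C = (4.573·0.04265 + 1.58·5.16) / 6.153 = 1.357 mg/L.
After input C: C = (6.153·1.357 + 1.4·1.07) / 7.553 = 1.304 mg/L.

1.30 mg/L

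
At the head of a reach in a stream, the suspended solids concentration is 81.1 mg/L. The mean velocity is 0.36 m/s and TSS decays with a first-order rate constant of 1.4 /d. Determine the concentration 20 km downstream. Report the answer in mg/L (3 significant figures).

Travel time t = 20 km / 0.36 m/s = 2e+04/0.36 = 5.556e+04 s = 0.643 d.
First-order decay: C = 81.1·exp(−1.4·0.643) = 81.1·0.4065 = 32.97 mg/L.

33.0 mg/L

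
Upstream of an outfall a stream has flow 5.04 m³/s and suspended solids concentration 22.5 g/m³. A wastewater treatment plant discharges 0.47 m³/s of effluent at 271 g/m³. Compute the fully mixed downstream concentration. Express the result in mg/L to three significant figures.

43.7 mg/L

Flow-weighted mixing gives C = (0.47·271 + 5.04·22.5) / (0.47 + 5.04) = 240.8/5.51 = 43.7 mg/L.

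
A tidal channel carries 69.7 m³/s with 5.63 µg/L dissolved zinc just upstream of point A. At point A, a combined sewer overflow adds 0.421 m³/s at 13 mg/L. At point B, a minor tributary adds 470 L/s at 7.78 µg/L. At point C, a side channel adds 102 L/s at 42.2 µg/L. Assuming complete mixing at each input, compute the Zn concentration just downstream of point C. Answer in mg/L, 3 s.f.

5.63 µg/L = 0.00563 mg/L.
After input A: C = (69.7·0.00563 + 0.421·13) / 70.12 = 0.08365 mg/L.
470 L/s = 0.47 m³/s.
7.78 µg/L = 0.00778 mg/L.
After input B: C = (70.12·0.08365 + 0.47·0.00778) / 70.59 = 0.08314 mg/L.
102 L/s = 0.102 m³/s.
42.2 µg/L = 0.0422 mg/L.
After input C: C = (70.59·0.08314 + 0.102·0.0422) / 70.69 = 0.08308 mg/L.

0.0831 mg/L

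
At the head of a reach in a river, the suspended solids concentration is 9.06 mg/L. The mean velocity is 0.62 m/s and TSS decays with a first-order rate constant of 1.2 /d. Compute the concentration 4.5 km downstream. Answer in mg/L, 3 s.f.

Travel time t = 4.5 km / 0.62 m/s = 4500/0.62 = 7258 s = 0.08401 d.
First-order decay: C = 9.06·exp(−1.2·0.08401) = 9.06·0.9041 = 8.191 mg/L.

8.19 mg/L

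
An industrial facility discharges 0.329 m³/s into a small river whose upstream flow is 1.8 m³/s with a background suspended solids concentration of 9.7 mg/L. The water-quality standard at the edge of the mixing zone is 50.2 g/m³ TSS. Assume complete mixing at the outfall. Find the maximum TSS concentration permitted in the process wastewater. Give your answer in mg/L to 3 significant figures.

Mass balance: 50.2·2.129 = 0.329·Cₑ + 1.8·9.7.
Cₑ = (106.9 − 17.46) / 0.329 = 271.8 mg/L.

272 mg/L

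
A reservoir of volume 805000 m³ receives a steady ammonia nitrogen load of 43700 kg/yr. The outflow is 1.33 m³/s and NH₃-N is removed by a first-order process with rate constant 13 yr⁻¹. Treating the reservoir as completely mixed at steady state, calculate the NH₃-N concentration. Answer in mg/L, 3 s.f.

Outflow Q = 1.33 m³/s × 3.156e+07 s/yr = 4.197e+07 m³/yr.
Steady-state CSTR mass balance: W = Q·C + k·V·C, so C = W/(Q + kV).
Q + kV = 4.197e+07 + 13·805000 = 5.244e+07 m³/yr.
C = 43700/5.244e+07 = 0.0008334 kg/m³ = 0.8334 mg/L.

0.833 mg/L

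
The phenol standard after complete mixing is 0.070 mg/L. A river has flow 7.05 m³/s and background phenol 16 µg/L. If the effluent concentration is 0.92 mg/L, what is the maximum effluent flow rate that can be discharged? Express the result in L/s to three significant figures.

16 µg/L = 0.016 mg/L.
Mass balance at complete mixing: C_std·(Q_w + Q_r) = Q_w·C_e + Q_r·C_b.
Rearranging, Q_w = Q_r·(C_std − C_b)/(C_e − C_std) = 7.05·(0.07 − 0.016) / (0.92 − 0.07) = 0.4479 m³/s.
= 447.9 L/s.

448 L/s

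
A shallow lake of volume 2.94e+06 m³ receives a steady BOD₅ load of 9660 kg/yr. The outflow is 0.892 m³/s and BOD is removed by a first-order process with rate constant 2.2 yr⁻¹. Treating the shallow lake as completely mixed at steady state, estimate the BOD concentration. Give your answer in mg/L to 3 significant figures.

0.279 mg/L

Outflow Q = 0.892 m³/s × 3.156e+07 s/yr = 2.815e+07 m³/yr.
Steady-state CSTR mass balance: W = Q·C + k·V·C, so C = W/(Q + kV).
Q + kV = 2.815e+07 + 2.2·2.94e+06 = 3.462e+07 m³/yr.
C = 9660/3.462e+07 = 0.0002791 kg/m³ = 0.2791 mg/L.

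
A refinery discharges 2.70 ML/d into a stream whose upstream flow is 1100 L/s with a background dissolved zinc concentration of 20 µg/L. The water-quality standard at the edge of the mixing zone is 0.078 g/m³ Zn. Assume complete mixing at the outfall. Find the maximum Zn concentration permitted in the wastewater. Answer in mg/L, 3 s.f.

2.70 ML/d = 0.03125 m³/s.
1100 L/s = 1.1 m³/s.
20 µg/L = 0.02 mg/L.
Mass balance: 0.078·1.131 = 0.03125·Cₑ + 1.1·0.02.
Cₑ = (0.08824 − 0.022) / 0.03125 = 2.12 mg/L.

2.12 mg/L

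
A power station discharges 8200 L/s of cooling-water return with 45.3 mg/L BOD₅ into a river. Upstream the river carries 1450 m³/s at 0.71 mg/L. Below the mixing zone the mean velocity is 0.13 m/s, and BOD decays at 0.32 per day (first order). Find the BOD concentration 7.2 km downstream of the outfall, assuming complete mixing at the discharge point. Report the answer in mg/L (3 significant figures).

0.783 mg/L

8200 L/s = 8.2 m³/s.
After complete mixing, C₀ = (8.2·45.3 + 1450·0.71) / 1458 = 0.9607 mg/L.
Travel time t = 7200 m / 0.13 m/s = 5.538e+04 s = 0.641 d.
C = 0.9607·exp(−0.32·0.641) = 0.9607·0.8145 = 0.7826 mg/L.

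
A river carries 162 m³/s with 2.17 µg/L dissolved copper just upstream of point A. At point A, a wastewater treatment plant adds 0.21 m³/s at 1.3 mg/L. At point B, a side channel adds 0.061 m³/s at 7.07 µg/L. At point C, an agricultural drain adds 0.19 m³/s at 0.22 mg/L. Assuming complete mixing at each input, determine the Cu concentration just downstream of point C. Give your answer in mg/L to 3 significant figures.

2.17 µg/L = 0.00217 mg/L.
After input A: C = (162·0.00217 + 0.21·1.3) / 162.2 = 0.00385 mg/L.
7.07 µg/L = 0.00707 mg/L.
After input B: C = (162.2·0.00385 + 0.061·0.00707) / 162.3 = 0.003851 mg/L.
After input C: C = (162.3·0.003851 + 0.19·0.22) / 162.5 = 0.004104 mg/L.

0.00410 mg/L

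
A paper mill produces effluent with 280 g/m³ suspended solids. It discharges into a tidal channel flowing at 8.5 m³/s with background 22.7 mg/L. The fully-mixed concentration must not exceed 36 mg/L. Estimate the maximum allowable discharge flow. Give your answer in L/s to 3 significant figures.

Mass balance at complete mixing: C_std·(Q_w + Q_r) = Q_w·C_e + Q_r·C_b.
Rearranging, Q_w = Q_r·(C_std − C_b)/(C_e − C_std) = 8.5·(36 − 22.7) / (280 − 36) = 0.4633 m³/s.
= 463.3 L/s.

463 L/s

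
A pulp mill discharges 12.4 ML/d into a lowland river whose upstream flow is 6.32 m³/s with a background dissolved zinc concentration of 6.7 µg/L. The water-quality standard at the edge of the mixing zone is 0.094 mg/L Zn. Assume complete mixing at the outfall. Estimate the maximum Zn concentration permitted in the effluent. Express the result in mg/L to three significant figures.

12.4 ML/d = 0.1435 m³/s.
6.7 µg/L = 0.0067 mg/L.
Mass balance: 0.094·6.464 = 0.1435·Cₑ + 6.32·0.0067.
Cₑ = (0.6076 − 0.04234) / 0.1435 = 3.938 mg/L.

3.94 mg/L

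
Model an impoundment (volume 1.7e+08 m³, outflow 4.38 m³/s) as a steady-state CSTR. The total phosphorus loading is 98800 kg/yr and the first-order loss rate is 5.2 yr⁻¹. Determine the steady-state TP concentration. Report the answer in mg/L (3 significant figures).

Outflow Q = 4.38 m³/s × 3.156e+07 s/yr = 1.382e+08 m³/yr.
Steady-state CSTR mass balance: W = Q·C + k·V·C, so C = W/(Q + kV).
Q + kV = 1.382e+08 + 5.2·1.7e+08 = 1.022e+09 m³/yr.
C = 98800/1.022e+09 = 9.665e-05 kg/m³ = 0.09665 mg/L.

0.0967 mg/L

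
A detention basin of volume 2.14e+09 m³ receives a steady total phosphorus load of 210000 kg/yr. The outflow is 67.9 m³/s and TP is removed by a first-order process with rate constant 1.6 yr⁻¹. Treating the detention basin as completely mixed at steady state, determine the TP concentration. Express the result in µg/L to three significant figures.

37.7 µg/L

Outflow Q = 67.9 m³/s × 3.156e+07 s/yr = 2.143e+09 m³/yr.
Steady-state CSTR mass balance: W = Q·C + k·V·C, so C = W/(Q + kV).
Q + kV = 2.143e+09 + 1.6·2.14e+09 = 5.567e+09 m³/yr.
C = 210000/5.567e+09 = 3.772e-05 kg/m³ = 0.03772 mg/L = 37.72 µg/L.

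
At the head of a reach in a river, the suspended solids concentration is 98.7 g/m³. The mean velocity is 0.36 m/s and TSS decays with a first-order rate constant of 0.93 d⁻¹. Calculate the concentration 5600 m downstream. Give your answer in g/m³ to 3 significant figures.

83.5 g/m³

Travel time t = 5600 m / 0.36 m/s = 5600/0.36 = 1.556e+04 s = 0.18 d.
First-order decay: C = 98.7·exp(−0.93·0.18) = 98.7·0.8458 = 83.48 g/m³.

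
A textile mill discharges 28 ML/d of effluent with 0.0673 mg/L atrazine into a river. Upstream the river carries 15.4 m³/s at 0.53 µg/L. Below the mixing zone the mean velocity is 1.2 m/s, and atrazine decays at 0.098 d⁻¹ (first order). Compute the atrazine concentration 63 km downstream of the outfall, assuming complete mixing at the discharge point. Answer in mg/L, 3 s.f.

0.00180 mg/L

28 ML/d = 0.3241 m³/s.
0.53 µg/L = 0.00053 mg/L.
After complete mixing, C₀ = (0.3241·0.0673 + 15.4·0.00053) / 15.72 = 0.001906 mg/L.
Travel time t = 6.3e+04 m / 1.2 m/s = 5.25e+04 s = 0.6076 d.
C = 0.001906·exp(−0.098·0.6076) = 0.001906·0.9422 = 0.001796 mg/L.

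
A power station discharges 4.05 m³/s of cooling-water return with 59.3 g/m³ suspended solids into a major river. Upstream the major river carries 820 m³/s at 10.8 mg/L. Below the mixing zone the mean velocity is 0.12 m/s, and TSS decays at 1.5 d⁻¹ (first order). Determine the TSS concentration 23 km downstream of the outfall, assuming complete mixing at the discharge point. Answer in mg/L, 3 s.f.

After complete mixing, C₀ = (4.05·59.3 + 820·10.8) / 824 = 11.04 mg/L.
Travel time t = 2.3e+04 m / 0.12 m/s = 1.917e+05 s = 2.218 d.
C = 11.04·exp(−1.5·2.218) = 11.04·0.03588 = 0.3961 mg/L.

0.396 mg/L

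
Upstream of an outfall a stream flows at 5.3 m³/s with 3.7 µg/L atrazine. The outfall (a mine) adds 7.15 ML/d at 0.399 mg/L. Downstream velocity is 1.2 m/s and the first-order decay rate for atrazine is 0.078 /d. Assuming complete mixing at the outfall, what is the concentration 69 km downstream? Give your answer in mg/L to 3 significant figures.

7.15 ML/d = 0.08275 m³/s.
3.7 µg/L = 0.0037 mg/L.
After complete mixing, C₀ = (0.08275·0.399 + 5.3·0.0037) / 5.383 = 0.009777 mg/L.
Travel time t = 6.9e+04 m / 1.2 m/s = 5.75e+04 s = 0.6655 d.
C = 0.009777·exp(−0.078·0.6655) = 0.009777·0.9494 = 0.009283 mg/L.

0.00928 mg/L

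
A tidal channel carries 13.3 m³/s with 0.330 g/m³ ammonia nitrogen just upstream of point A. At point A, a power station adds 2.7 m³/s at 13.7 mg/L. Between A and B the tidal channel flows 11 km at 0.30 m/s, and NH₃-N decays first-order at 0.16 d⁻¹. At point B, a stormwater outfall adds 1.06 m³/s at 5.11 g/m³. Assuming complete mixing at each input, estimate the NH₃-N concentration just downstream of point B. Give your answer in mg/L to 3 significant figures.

2.58 mg/L

After input A: C = (13.3·0.33 + 2.7·13.7) / 16 = 2.586 mg/L.
Over the 11 km reach to input B (t = 3.667e+04 s = 0.4244 d), decay gives C = 2.586·exp(−0.16·0.4244) = 2.416 mg/L.
After input B: C = (16·2.416 + 1.06·5.11) / 17.06 = 2.584 mg/L.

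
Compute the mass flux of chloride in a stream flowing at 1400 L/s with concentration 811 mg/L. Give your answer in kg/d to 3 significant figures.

98100 kg/d

1400 L/s = 1.4 m³/s.
Mass flux = Q·C = 1.4 m³/s × 811 g/m³ = 1135 g/s.
= 1135 g/s × 86.4 = 9.81e+04 kg/d.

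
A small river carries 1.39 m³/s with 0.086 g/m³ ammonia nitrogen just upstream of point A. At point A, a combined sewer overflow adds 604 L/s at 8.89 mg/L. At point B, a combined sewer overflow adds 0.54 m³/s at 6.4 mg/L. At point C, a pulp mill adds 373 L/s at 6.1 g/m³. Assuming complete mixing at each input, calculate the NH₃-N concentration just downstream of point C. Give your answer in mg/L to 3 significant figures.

604 L/s = 0.604 m³/s.
After input A: C = (1.39·0.086 + 0.604·8.89) / 1.994 = 2.753 mg/L.
After input B: C = (1.994·2.753 + 0.54·6.4) / 2.534 = 3.53 mg/L.
373 L/s = 0.373 m³/s.
After input C: C = (2.534·3.53 + 0.373·6.1) / 2.907 = 3.86 mg/L.

3.86 mg/L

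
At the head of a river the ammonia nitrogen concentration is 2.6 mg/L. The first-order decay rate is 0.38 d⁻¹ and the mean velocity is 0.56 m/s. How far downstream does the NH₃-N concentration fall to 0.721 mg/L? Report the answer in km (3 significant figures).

163 km

From C = C₀·e^(−kt), t = ln(C₀/C)/k = ln(2.6/0.721)/0.38 = 1.283/0.38 = 3.375 d.
Distance = v·t = 0.56 m/s × 2.916e+05 s = 1.633e+05 m = 163.3 km.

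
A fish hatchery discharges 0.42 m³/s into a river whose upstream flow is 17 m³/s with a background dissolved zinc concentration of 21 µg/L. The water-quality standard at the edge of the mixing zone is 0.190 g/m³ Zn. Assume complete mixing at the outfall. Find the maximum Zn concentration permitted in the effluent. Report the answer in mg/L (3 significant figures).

21 µg/L = 0.021 mg/L.
Mass balance: 0.19·17.42 = 0.42·Cₑ + 17·0.021.
Cₑ = (3.31 − 0.357) / 0.42 = 7.03 mg/L.

7.03 mg/L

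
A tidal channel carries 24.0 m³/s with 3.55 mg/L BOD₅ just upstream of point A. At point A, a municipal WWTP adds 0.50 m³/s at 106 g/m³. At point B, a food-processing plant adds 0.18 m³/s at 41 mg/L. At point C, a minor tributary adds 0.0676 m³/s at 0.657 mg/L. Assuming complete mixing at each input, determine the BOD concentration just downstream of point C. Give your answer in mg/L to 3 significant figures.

5.88 mg/L

After input A: C = (24·3.55 + 0.5·106) / 24.5 = 5.641 mg/L.
After input B: C = (24.5·5.641 + 0.18·41) / 24.68 = 5.899 mg/L.
After input C: C = (24.68·5.899 + 0.0676·0.657) / 24.75 = 5.884 mg/L.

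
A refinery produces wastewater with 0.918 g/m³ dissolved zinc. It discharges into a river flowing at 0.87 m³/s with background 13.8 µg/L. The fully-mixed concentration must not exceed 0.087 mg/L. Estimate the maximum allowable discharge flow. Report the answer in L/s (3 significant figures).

13.8 µg/L = 0.0138 mg/L.
Mass balance at complete mixing: C_std·(Q_w + Q_r) = Q_w·C_e + Q_r·C_b.
Rearranging, Q_w = Q_r·(C_std − C_b)/(C_e − C_std) = 0.87·(0.087 − 0.0138) / (0.918 − 0.087) = 0.07664 m³/s.
= 76.64 L/s.

76.6 L/s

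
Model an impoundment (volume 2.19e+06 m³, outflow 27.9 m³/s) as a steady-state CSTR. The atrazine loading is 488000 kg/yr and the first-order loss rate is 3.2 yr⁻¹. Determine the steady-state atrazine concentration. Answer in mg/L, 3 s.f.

0.550 mg/L

Outflow Q = 27.9 m³/s × 3.156e+07 s/yr = 8.805e+08 m³/yr.
Steady-state CSTR mass balance: W = Q·C + k·V·C, so C = W/(Q + kV).
Q + kV = 8.805e+08 + 3.2·2.19e+06 = 8.875e+08 m³/yr.
C = 488000/8.875e+08 = 0.0005499 kg/m³ = 0.5499 mg/L.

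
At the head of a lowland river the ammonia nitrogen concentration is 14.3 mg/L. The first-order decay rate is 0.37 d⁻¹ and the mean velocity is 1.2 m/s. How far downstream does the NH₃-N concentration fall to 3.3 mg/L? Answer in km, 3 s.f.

411 km

From C = C₀·e^(−kt), t = ln(C₀/C)/k = ln(14.3/3.3)/0.37 = 1.466/0.37 = 3.963 d.
Distance = v·t = 1.2 m/s × 3.424e+05 s = 4.109e+05 m = 410.9 km.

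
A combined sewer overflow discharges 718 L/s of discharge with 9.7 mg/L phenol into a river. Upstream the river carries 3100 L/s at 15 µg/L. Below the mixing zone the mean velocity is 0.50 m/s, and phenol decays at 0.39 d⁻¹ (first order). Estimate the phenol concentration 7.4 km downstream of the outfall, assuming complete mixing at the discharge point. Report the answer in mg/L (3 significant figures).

1.72 mg/L

718 L/s = 0.718 m³/s.
3100 L/s = 3.1 m³/s.
15 µg/L = 0.015 mg/L.
After complete mixing, C₀ = (0.718·9.7 + 3.1·0.015) / 3.818 = 1.836 mg/L.
Travel time t = 7400 m / 0.50 m/s = 1.48e+04 s = 0.1713 d.
C = 1.836·exp(−0.39·0.1713) = 1.836·0.9354 = 1.718 mg/L.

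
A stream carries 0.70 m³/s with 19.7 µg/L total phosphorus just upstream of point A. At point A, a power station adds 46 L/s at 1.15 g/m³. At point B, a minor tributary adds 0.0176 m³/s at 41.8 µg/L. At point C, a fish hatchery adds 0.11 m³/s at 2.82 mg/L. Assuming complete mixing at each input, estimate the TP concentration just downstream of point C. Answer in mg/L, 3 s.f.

19.7 µg/L = 0.0197 mg/L.
46 L/s = 0.046 m³/s.
After input A: C = (0.7·0.0197 + 0.046·1.15) / 0.746 = 0.0894 mg/L.
41.8 µg/L = 0.0418 mg/L.
After input B: C = (0.746·0.0894 + 0.0176·0.0418) / 0.7636 = 0.0883 mg/L.
After input C: C = (0.7636·0.0883 + 0.11·2.82) / 0.8736 = 0.4323 mg/L.

0.432 mg/L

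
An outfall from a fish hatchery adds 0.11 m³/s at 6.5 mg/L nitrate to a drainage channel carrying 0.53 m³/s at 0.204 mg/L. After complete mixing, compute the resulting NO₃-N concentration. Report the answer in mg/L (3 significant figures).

By mass balance at complete mixing, C = (0.11·6.5 + 0.53·0.204) / (0.11 + 0.53) = 0.8231/0.64 = 1.286 mg/L.

1.29 mg/L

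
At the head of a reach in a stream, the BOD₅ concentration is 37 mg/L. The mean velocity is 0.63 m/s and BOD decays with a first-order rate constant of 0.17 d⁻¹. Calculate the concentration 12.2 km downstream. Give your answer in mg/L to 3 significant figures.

Travel time t = 12.2 km / 0.63 m/s = 1.22e+04/0.63 = 1.937e+04 s = 0.2241 d.
First-order decay: C = 37·exp(−0.17·0.2241) = 37·0.9626 = 35.62 mg/L.

35.6 mg/L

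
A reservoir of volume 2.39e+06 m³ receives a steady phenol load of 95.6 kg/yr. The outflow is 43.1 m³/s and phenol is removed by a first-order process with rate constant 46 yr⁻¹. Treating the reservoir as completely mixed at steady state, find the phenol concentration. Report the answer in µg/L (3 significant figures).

0.0650 µg/L

Outflow Q = 43.1 m³/s × 3.156e+07 s/yr = 1.36e+09 m³/yr.
Steady-state CSTR mass balance: W = Q·C + k·V·C, so C = W/(Q + kV).
Q + kV = 1.36e+09 + 46·2.39e+06 = 1.47e+09 m³/yr.
C = 95.6/1.47e+09 = 6.503e-08 kg/m³ = 6.503e-05 mg/L = 0.06503 µg/L.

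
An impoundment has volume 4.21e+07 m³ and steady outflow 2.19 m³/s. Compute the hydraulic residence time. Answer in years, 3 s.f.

Q = 2.19 m³/s × 3.156e+07 s/yr = 6.911e+07 m³/yr.
Hydraulic residence time τ = V/Q = 4.21e+07/6.911e+07 = 0.6092 yr.

0.609 yr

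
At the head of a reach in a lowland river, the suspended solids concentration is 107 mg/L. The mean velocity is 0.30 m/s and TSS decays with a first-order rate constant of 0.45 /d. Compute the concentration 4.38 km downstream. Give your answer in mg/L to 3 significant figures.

Travel time t = 4.38 km / 0.30 m/s = 4380/0.30 = 1.46e+04 s = 0.169 d.
First-order decay: C = 107·exp(−0.45·0.169) = 107·0.9268 = 99.17 mg/L.

99.2 mg/L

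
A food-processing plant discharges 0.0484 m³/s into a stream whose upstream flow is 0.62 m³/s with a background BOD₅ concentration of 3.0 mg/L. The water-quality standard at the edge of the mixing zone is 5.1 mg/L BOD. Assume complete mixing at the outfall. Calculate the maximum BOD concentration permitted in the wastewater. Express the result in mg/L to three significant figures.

32.0 mg/L

Mass balance: 5.1·0.6684 = 0.0484·Cₑ + 0.62·3.
Cₑ = (3.409 − 1.86) / 0.0484 = 32 mg/L.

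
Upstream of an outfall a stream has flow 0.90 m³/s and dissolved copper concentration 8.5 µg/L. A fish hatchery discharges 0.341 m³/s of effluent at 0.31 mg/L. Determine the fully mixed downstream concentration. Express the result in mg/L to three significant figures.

8.5 µg/L = 0.0085 mg/L.
By mass balance at complete mixing, C = (0.341·0.31 + 0.9·0.0085) / (0.341 + 0.9) = 0.1134/1.241 = 0.09135 mg/L.

0.0913 mg/L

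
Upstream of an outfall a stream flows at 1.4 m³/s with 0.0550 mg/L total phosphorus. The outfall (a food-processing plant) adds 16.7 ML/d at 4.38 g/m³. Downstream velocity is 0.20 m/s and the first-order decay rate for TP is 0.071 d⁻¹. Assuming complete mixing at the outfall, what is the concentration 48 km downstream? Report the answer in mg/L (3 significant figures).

16.7 ML/d = 0.1933 m³/s.
After complete mixing, C₀ = (0.1933·4.38 + 1.4·0.055) / 1.593 = 0.5797 mg/L.
Travel time t = 4.8e+04 m / 0.20 m/s = 2.4e+05 s = 2.778 d.
C = 0.5797·exp(−0.071·2.778) = 0.5797·0.821 = 0.4759 mg/L.

0.476 mg/L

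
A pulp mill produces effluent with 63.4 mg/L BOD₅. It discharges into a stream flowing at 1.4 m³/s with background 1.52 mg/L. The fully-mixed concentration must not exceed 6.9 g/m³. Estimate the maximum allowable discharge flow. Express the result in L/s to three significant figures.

133 L/s

Mass balance at complete mixing: C_std·(Q_w + Q_r) = Q_w·C_e + Q_r·C_b.
Rearranging, Q_w = Q_r·(C_std − C_b)/(C_e − C_std) = 1.4·(6.9 − 1.52) / (63.4 − 6.9) = 0.1333 m³/s.
= 133.3 L/s.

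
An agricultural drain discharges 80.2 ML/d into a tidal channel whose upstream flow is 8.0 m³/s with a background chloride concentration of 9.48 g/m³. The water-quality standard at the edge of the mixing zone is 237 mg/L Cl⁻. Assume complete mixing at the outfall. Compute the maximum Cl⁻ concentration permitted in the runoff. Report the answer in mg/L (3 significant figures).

80.2 ML/d = 0.9282 m³/s.
Mass balance: 237·8.928 = 0.9282·Cₑ + 8·9.48.
Cₑ = (2116 − 75.84) / 0.9282 = 2198 mg/L.

2200 mg/L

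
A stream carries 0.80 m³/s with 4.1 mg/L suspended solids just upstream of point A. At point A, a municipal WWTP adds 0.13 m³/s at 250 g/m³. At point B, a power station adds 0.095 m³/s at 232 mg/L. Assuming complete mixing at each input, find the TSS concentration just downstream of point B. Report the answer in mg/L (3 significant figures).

After input A: C = (0.8·4.1 + 0.13·250) / 0.93 = 38.47 mg/L.
After input B: C = (0.93·38.47 + 0.095·232) / 1.025 = 56.41 mg/L.

56.4 mg/L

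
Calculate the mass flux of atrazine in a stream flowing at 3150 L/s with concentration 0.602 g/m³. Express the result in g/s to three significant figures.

3150 L/s = 3.15 m³/s.
Mass flux = Q·C = 3.15 m³/s × 0.602 g/m³ = 1.896 g/s.

1.90 g/s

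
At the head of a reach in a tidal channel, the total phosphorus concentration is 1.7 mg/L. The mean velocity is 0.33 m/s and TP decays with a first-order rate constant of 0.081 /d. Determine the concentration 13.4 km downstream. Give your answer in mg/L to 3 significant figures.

Travel time t = 13.4 km / 0.33 m/s = 1.34e+04/0.33 = 4.061e+04 s = 0.47 d.
First-order decay: C = 1.7·exp(−0.081·0.47) = 1.7·0.9626 = 1.637 mg/L.

1.64 mg/L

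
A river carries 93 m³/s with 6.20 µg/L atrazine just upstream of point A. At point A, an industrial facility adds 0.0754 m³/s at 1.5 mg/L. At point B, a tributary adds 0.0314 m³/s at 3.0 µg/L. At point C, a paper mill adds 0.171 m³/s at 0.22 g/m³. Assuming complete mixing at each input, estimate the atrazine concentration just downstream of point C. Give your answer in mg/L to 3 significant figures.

6.20 µg/L = 0.0062 mg/L.
After input A: C = (93·0.0062 + 0.0754·1.5) / 93.08 = 0.00741 mg/L.
3.0 µg/L = 0.003 mg/L.
After input B: C = (93.08·0.00741 + 0.0314·0.003) / 93.11 = 0.007409 mg/L.
After input C: C = (93.11·0.007409 + 0.171·0.22) / 93.28 = 0.007798 mg/L.

0.00780 mg/L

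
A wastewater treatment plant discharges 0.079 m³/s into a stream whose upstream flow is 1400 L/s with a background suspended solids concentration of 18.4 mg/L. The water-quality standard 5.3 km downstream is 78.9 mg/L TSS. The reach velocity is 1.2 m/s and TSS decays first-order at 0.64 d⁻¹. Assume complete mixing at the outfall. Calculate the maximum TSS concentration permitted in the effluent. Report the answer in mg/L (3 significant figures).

1200 mg/L

1400 L/s = 1.4 m³/s.
Travel time to the compliance point: t = 5300/1.2 = 4417 s = 0.05112 d; decay factor exp(−0.64·0.05112) = 0.9678.
So the concentration just after mixing may be at most 78.9/0.9678 = 81.52 mg/L.
Mass balance: 81.52·1.479 = 0.079·Cₑ + 1.4·18.4.
Cₑ = (120.6 − 25.76) / 0.079 = 1200 mg/L.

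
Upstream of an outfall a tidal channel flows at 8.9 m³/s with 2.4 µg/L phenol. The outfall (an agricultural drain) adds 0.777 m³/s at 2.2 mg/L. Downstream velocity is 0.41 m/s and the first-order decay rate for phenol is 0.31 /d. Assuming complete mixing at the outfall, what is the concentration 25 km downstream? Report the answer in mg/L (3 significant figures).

2.4 µg/L = 0.0024 mg/L.
After complete mixing, C₀ = (0.777·2.2 + 8.9·0.0024) / 9.677 = 0.1789 mg/L.
Travel time t = 2.5e+04 m / 0.41 m/s = 6.098e+04 s = 0.7057 d.
C = 0.1789·exp(−0.31·0.7057) = 0.1789·0.8035 = 0.1437 mg/L.

0.144 mg/L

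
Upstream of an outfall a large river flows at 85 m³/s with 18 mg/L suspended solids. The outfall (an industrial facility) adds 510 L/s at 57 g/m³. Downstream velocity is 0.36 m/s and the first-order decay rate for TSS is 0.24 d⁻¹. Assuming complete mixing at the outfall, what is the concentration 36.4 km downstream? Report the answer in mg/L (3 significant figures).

13.8 mg/L

510 L/s = 0.51 m³/s.
After complete mixing, C₀ = (0.51·57 + 85·18) / 85.51 = 18.23 mg/L.
Travel time t = 3.64e+04 m / 0.36 m/s = 1.011e+05 s = 1.17 d.
C = 18.23·exp(−0.24·1.17) = 18.23·0.7551 = 13.77 mg/L.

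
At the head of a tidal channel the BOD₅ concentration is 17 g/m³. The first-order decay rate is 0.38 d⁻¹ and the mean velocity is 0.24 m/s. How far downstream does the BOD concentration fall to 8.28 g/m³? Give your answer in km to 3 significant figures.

From C = C₀·e^(−kt), t = ln(C₀/C)/k = ln(17/8.28)/0.38 = 0.7194/0.38 = 1.893 d.
Distance = v·t = 0.24 m/s × 1.636e+05 s = 3.925e+04 m = 39.25 km.

39.3 km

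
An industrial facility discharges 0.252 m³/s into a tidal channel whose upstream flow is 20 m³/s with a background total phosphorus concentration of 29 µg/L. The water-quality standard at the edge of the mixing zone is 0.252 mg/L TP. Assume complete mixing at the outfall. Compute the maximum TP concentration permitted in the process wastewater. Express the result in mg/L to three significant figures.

18.0 mg/L

29 µg/L = 0.029 mg/L.
Mass balance: 0.252·20.25 = 0.252·Cₑ + 20·0.029.
Cₑ = (5.104 − 0.58) / 0.252 = 17.95 mg/L.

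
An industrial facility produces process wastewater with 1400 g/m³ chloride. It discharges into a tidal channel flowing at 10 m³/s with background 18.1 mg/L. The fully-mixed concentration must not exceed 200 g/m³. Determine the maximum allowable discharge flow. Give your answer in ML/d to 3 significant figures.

Mass balance at complete mixing: C_std·(Q_w + Q_r) = Q_w·C_e + Q_r·C_b.
Rearranging, Q_w = Q_r·(C_std − C_b)/(C_e − C_std) = 10·(200 − 18.1) / (1400 − 200) = 1.516 m³/s.
= 131 ML/d.

131 ML/d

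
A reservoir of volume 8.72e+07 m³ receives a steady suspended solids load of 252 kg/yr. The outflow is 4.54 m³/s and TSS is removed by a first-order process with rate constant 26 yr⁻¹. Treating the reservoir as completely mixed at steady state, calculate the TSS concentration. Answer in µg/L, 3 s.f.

Outflow Q = 4.54 m³/s × 3.156e+07 s/yr = 1.433e+08 m³/yr.
Steady-state CSTR mass balance: W = Q·C + k·V·C, so C = W/(Q + kV).
Q + kV = 1.433e+08 + 26·8.72e+07 = 2.41e+09 m³/yr.
C = 252/2.41e+09 = 1.045e-07 kg/m³ = 0.0001045 mg/L = 0.1045 µg/L.

0.105 µg/L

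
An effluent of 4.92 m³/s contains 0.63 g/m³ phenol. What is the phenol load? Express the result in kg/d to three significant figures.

268 kg/d

Mass flux = Q·C = 4.92 m³/s × 0.63 g/m³ = 3.1 g/s.
= 3.1 g/s × 86.4 = 267.8 kg/d.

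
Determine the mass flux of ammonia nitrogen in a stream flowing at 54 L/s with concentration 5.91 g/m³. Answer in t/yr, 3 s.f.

54 L/s = 0.054 m³/s.
Mass flux = Q·C = 0.054 m³/s × 5.91 g/m³ = 0.3191 g/s.
= 0.3191 g/s × 31.56 = 10.07 t/yr.

10.1 t/yr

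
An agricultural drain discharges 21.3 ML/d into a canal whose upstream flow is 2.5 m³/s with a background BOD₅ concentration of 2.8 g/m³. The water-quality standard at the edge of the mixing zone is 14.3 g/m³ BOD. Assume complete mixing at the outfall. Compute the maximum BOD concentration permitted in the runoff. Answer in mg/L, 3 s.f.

131 mg/L

21.3 ML/d = 0.2465 m³/s.
Mass balance: 14.3·2.747 = 0.2465·Cₑ + 2.5·2.8.
Cₑ = (39.28 − 7) / 0.2465 = 130.9 mg/L.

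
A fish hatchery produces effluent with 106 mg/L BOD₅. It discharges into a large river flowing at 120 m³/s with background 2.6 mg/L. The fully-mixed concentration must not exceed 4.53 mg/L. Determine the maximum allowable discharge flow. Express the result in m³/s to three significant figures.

2.28 m³/s

Mass balance at complete mixing: C_std·(Q_w + Q_r) = Q_w·C_e + Q_r·C_b.
Rearranging, Q_w = Q_r·(C_std − C_b)/(C_e − C_std) = 120·(4.53 − 2.6) / (106 − 4.53) = 2.282 m³/s.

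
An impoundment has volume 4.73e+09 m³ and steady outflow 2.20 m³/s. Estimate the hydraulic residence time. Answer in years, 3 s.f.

Q = 2.20 m³/s × 3.156e+07 s/yr = 6.943e+07 m³/yr.
Hydraulic residence time τ = V/Q = 4.73e+09/6.943e+07 = 68.13 yr.

68.1 yr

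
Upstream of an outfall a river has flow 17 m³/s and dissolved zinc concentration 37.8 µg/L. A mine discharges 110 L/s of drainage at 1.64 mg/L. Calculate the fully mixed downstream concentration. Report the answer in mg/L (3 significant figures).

0.0481 mg/L

110 L/s = 0.11 m³/s.
37.8 µg/L = 0.0378 mg/L.
Flow-weighted mixing gives C = (0.11·1.64 + 17·0.0378) / (0.11 + 17) = 0.823/17.11 = 0.0481 mg/L.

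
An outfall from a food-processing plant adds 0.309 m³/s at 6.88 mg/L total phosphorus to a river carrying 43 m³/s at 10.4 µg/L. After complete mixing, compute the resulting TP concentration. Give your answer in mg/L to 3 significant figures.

0.0594 mg/L

10.4 µg/L = 0.0104 mg/L.
Flow-weighted mixing gives C = (0.309·6.88 + 43·0.0104) / (0.309 + 43) = 2.573/43.31 = 0.05941 mg/L.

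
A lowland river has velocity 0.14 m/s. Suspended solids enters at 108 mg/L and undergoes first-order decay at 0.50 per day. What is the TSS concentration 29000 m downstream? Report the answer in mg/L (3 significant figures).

Travel time t = 29000 m / 0.14 m/s = 2.9e+04/0.14 = 2.071e+05 s = 2.397 d.
First-order decay: C = 108·exp(−0.50·2.397) = 108·0.3016 = 32.57 mg/L.

32.6 mg/L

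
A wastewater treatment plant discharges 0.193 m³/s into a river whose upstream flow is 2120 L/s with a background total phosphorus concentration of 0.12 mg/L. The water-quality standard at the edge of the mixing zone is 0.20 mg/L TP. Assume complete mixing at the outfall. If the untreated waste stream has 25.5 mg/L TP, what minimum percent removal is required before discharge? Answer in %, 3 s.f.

95.8 %

2120 L/s = 2.12 m³/s.
Mass balance: 0.2·2.313 = 0.193·Cₑ + 2.12·0.12.
Cₑ = (0.4626 − 0.2544) / 0.193 = 1.079 mg/L.
Required removal = 1 − 1.079/25.5 = 95.77 %.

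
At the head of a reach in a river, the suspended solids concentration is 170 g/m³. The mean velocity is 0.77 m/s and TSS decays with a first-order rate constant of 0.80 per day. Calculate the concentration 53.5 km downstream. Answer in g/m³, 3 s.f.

89.3 g/m³

Travel time t = 53.5 km / 0.77 m/s = 5.35e+04/0.77 = 6.948e+04 s = 0.8042 d.
First-order decay: C = 170·exp(−0.80·0.8042) = 170·0.5255 = 89.34 g/m³.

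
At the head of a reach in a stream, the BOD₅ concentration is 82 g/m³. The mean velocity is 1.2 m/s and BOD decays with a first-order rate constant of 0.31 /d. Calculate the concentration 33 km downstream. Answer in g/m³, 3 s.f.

Travel time t = 33 km / 1.2 m/s = 3.3e+04/1.2 = 2.75e+04 s = 0.3183 d.
First-order decay: C = 82·exp(−0.31·0.3183) = 82·0.906 = 74.3 g/m³.

74.3 g/m³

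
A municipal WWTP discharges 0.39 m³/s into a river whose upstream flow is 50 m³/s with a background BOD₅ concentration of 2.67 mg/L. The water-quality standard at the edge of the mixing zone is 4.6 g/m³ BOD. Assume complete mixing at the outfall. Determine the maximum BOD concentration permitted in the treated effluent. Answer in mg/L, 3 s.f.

252 mg/L

Mass balance: 4.6·50.39 = 0.39·Cₑ + 50·2.67.
Cₑ = (231.8 − 133.5) / 0.39 = 252 mg/L.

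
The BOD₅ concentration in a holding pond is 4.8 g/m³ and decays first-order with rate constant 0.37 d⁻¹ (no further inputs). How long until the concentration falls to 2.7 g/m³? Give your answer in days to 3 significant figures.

t = ln(C₀/C)/k = ln(4.8/2.7)/0.37 = 0.5754/0.37 = 1.555 d.

1.56 d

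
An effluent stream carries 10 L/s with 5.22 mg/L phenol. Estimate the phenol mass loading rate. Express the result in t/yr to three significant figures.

1.65 t/yr

10 L/s = 0.01 m³/s.
Mass flux = Q·C = 0.01 m³/s × 5.22 g/m³ = 0.0522 g/s.
= 0.0522 g/s × 31.56 = 1.647 t/yr.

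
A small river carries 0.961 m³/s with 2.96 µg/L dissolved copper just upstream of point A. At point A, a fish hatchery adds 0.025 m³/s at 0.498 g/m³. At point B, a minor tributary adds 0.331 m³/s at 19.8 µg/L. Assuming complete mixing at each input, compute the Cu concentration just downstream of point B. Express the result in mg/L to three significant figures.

2.96 µg/L = 0.00296 mg/L.
After input A: C = (0.961·0.00296 + 0.025·0.498) / 0.986 = 0.01551 mg/L.
19.8 µg/L = 0.0198 mg/L.
After input B: C = (0.986·0.01551 + 0.331·0.0198) / 1.317 = 0.01659 mg/L.

0.0166 mg/L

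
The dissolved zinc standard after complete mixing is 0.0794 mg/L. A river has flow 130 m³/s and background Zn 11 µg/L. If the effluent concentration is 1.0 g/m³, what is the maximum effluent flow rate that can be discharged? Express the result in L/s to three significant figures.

11 µg/L = 0.011 mg/L.
Mass balance at complete mixing: C_std·(Q_w + Q_r) = Q_w·C_e + Q_r·C_b.
Rearranging, Q_w = Q_r·(C_std − C_b)/(C_e − C_std) = 130·(0.0794 − 0.011) / (1 − 0.0794) = 9.659 m³/s.
= 9659 L/s.

9660 L/s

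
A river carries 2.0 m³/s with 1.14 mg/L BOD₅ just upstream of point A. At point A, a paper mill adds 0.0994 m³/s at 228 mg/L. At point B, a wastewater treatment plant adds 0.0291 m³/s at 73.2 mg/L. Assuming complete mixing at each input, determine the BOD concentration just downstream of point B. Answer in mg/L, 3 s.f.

After input A: C = (2·1.14 + 0.0994·228) / 2.099 = 11.88 mg/L.
After input B: C = (2.099·11.88 + 0.0291·73.2) / 2.129 = 12.72 mg/L.

12.7 mg/L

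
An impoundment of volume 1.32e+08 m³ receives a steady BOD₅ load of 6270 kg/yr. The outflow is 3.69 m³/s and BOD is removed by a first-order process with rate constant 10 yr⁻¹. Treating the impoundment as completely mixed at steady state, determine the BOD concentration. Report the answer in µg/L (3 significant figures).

4.36 µg/L

Outflow Q = 3.69 m³/s × 3.156e+07 s/yr = 1.164e+08 m³/yr.
Steady-state CSTR mass balance: W = Q·C + k·V·C, so C = W/(Q + kV).
Q + kV = 1.164e+08 + 10·1.32e+08 = 1.436e+09 m³/yr.
C = 6270/1.436e+09 = 4.365e-06 kg/m³ = 0.004365 mg/L = 4.365 µg/L.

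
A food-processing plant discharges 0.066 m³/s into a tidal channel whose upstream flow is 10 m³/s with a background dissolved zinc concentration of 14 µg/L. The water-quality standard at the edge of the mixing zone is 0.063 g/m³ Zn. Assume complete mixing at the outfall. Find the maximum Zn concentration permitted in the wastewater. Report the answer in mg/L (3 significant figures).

7.49 mg/L

14 µg/L = 0.014 mg/L.
Mass balance: 0.063·10.07 = 0.066·Cₑ + 10·0.014.
Cₑ = (0.6342 − 0.14) / 0.066 = 7.487 mg/L.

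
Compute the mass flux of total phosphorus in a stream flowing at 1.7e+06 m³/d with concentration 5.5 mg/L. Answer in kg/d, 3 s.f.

9350 kg/d

1.7e+06 m³/d = 19.68 m³/s.
Mass flux = Q·C = 19.68 m³/s × 5.5 g/m³ = 108.2 g/s.
= 108.2 g/s × 86.4 = 9350 kg/d.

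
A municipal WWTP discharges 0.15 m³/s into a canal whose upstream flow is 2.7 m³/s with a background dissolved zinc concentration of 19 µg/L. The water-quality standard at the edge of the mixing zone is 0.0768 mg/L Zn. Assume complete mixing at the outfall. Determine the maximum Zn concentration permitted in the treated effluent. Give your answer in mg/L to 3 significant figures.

19 µg/L = 0.019 mg/L.
Mass balance: 0.0768·2.85 = 0.15·Cₑ + 2.7·0.019.
Cₑ = (0.2189 − 0.0513) / 0.15 = 1.117 mg/L.

1.12 mg/L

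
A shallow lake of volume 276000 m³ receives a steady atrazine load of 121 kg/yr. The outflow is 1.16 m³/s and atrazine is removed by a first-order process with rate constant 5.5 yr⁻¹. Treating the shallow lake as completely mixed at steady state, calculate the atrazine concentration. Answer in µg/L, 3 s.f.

3.17 µg/L

Outflow Q = 1.16 m³/s × 3.156e+07 s/yr = 3.661e+07 m³/yr.
Steady-state CSTR mass balance: W = Q·C + k·V·C, so C = W/(Q + kV).
Q + kV = 3.661e+07 + 5.5·276000 = 3.812e+07 m³/yr.
C = 121/3.812e+07 = 3.174e-06 kg/m³ = 0.003174 mg/L = 3.174 µg/L.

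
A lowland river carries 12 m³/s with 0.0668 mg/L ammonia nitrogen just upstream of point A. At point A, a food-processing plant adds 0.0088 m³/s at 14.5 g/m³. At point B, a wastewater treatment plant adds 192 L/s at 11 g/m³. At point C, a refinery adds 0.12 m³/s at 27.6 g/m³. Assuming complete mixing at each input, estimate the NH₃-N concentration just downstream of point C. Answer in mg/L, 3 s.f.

After input A: C = (12·0.0668 + 0.0088·14.5) / 12.01 = 0.07738 mg/L.
192 L/s = 0.192 m³/s.
After input B: C = (12.01·0.07738 + 0.192·11) / 12.2 = 0.2493 mg/L.
After input C: C = (12.2·0.2493 + 0.12·27.6) / 12.32 = 0.5156 mg/L.

0.516 mg/L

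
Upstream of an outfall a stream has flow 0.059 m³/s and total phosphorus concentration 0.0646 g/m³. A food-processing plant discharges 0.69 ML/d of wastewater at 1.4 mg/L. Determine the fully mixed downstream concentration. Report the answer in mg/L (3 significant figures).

0.224 mg/L

0.69 ML/d = 0.007986 m³/s.
Conservation of mass across the mixing zone: C = (0.007986·1.4 + 0.059·0.0646) / (0.007986 + 0.059) = 0.01499/0.06699 = 0.2238 mg/L.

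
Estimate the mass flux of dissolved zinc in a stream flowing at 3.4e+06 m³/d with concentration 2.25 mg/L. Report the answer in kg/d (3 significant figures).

3.4e+06 m³/d = 39.35 m³/s.
Mass flux = Q·C = 39.35 m³/s × 2.25 g/m³ = 88.54 g/s.
= 88.54 g/s × 86.4 = 7650 kg/d.

7650 kg/d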